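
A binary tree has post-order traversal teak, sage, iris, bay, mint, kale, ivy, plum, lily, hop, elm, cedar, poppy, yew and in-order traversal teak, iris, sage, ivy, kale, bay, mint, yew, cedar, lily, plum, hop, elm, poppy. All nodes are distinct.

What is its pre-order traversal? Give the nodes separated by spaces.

yew ivy iris teak sage kale mint bay poppy cedar elm hop lily plum

The last element of post-order is the root; it splits in-order into left and right subtrees.
Root yew: left subtree has 7 nodes {teak, iris, sage, ivy, kale, bay, mint}, right has 6 {cedar, lily, plum, hop, elm, poppy}.
  Root ivy: left subtree has 3 nodes {teak, iris, sage}, right has 3 {kale, bay, mint}.
    Root iris: left subtree has 1 node {teak}, right has 1 {sage}.
    Root kale: left subtree has 0 nodes { }, right has 2 {bay, mint}.
      Root mint: left subtree has 1 node {bay}, right has 0 { }.
  Root poppy: left subtree has 5 nodes {cedar, lily, plum, hop, elm}, right has 0 { }.
    Root cedar: left subtree has 0 nodes { }, right has 4 {lily, plum, hop, elm}.
      Root elm: left subtree has 3 nodes {lily, plum, hop}, right has 0 { }.
        Root hop: left subtree has 2 nodes {lily, plum}, right has 0 { }.
          Root lily: left subtree has 0 nodes { }, right has 1 {plum}.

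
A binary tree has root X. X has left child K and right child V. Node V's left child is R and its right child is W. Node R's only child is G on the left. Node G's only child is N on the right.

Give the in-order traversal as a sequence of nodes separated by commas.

K, X, G, N, R, V, W

In-order visits the left subtree, then the node, then the right subtree.
At X: go left to K.
  K is a leaf — visit K.
Visit X.
At X: go right to V.
  At V: go left to R.
    At R: go left to G.
      At G: no left child.
      Visit G.
      At G: go right to N.
        N is a leaf — visit N.
    Visit R.
    At R: no right child.
  Visit V.
  At V: go right to W.
    W is a leaf — visit W.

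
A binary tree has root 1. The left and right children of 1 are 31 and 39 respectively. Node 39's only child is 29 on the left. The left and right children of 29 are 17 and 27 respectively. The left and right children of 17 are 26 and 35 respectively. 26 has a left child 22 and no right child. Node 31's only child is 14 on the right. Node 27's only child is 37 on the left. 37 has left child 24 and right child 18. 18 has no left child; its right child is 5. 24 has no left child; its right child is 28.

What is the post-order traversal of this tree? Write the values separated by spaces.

Post-order visits the left subtree, then the right subtree, then the node.
At 1: go left to 31.
  At 31: no left child.
  At 31: go right to 14.
    14 is a leaf — visit 14.
  Visit 31.
At 1: go right to 39.
  At 39: go left to 29.
    At 29: go left to 17.
      At 17: go left to 26.
        At 26: go left to 22.
          22 is a leaf — visit 22.
        At 26: no right child.
        Visit 26.
      At 17: go right to 35.
        35 is a leaf — visit 35.
      Visit 17.
    At 29: go right to 27.
      At 27: go left to 37.
        At 37: go left to 24.
          At 24: no left child.
          At 24: go right to 28.
            28 is a leaf — visit 28.
          Visit 24.
        At 37: go right to 18.
          At 18: no left child.
          At 18: go right to 5.
            5 is a leaf — visit 5.
          Visit 18.
        Visit 37.
      At 27: no right child.
      Visit 27.
    Visit 29.
  At 39: no right child.
  Visit 39.
Visit 1.

14 31 22 26 35 17 28 24 5 18 37 27 29 39 1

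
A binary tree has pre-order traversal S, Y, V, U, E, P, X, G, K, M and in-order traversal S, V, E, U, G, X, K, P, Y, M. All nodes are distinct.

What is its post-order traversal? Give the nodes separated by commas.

E, G, K, X, P, U, V, M, Y, S

The first element of pre-order is the root; it splits in-order into left and right subtrees.
Root S: left subtree has 0 nodes { }, right has 9 {V, E, U, G, X, K, P, Y, M}.
  Root Y: left subtree has 7 nodes {V, E, U, G, X, K, P}, right has 1 {M}.
    Root V: left subtree has 0 nodes { }, right has 6 {E, U, G, X, K, P}.
      Root U: left subtree has 1 node {E}, right has 4 {G, X, K, P}.
        Root P: left subtree has 3 nodes {G, X, K}, right has 0 { }.
          Root X: left subtree has 1 node {G}, right has 1 {K}.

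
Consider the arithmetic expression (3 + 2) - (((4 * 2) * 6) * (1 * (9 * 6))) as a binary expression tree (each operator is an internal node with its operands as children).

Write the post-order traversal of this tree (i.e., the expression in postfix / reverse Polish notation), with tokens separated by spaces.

3 2 + 4 2 * 6 * 1 9 6 * * * -

Post-order on an expression tree gives postfix notation: for each operator, emit left operand, right operand, then the operator.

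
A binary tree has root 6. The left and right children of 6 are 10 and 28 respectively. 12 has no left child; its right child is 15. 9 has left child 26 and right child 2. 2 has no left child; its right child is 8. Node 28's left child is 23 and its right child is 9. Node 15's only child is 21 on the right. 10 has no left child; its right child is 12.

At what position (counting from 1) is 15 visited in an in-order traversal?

3

In-order visits the left subtree, then the node, then the right subtree.
At 6: go left to 10.
  At 10: no left child.
  Visit 10.
  At 10: go right to 12.
    At 12: no left child.
    Visit 12.
    At 12: go right to 15.
      At 15: no left child.
      Visit 15.
      At 15: go right to 21.
        21 is a leaf — visit 21.
Visit 6.
At 6: go right to 28.
  At 28: go left to 23.
    23 is a leaf — visit 23.
  Visit 28.
  At 28: go right to 9.
    At 9: go left to 26.
      26 is a leaf — visit 26.
    Visit 9.
    At 9: go right to 2.
      At 2: no left child.
      Visit 2.
      At 2: go right to 8.
        8 is a leaf — visit 8.
Full in-order sequence: 10, 12, 15, 21, 6, 23, 28, 26, 9, 2, 8.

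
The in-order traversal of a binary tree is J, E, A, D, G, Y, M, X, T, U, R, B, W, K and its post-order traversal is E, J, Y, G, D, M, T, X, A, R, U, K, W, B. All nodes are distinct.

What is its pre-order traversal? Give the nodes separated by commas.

B, U, A, J, E, X, M, D, G, Y, T, R, W, K

The last element of post-order is the root; it splits in-order into left and right subtrees.
Root B: left subtree has 11 nodes {J, E, A, D, G, Y, M, X, T, U, R}, right has 2 {W, K}.
  Root U: left subtree has 9 nodes {J, E, A, D, G, Y, M, X, T}, right has 1 {R}.
    Root A: left subtree has 2 nodes {J, E}, right has 6 {D, G, Y, M, X, T}.
      Root J: left subtree has 0 nodes { }, right has 1 {E}.
      Root X: left subtree has 4 nodes {D, G, Y, M}, right has 1 {T}.
        Root M: left subtree has 3 nodes {D, G, Y}, right has 0 { }.
          Root D: left subtree has 0 nodes { }, right has 2 {G, Y}.
            Root G: left subtree has 0 nodes { }, right has 1 {Y}.
  Root W: left subtree has 0 nodes { }, right has 1 {K}.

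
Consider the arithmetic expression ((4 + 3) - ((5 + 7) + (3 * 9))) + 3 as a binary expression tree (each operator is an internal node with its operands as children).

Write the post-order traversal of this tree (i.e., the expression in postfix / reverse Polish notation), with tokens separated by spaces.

Post-order on an expression tree gives postfix notation: for each operator, emit left operand, right operand, then the operator.

4 3 + 5 7 + 3 9 * + - 3 +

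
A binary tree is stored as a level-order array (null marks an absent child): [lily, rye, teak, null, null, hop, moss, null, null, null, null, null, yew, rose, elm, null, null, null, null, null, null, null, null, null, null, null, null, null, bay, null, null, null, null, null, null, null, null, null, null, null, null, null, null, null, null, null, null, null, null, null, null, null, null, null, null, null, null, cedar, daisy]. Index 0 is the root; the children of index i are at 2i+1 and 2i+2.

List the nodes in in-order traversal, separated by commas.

In-order visits the left subtree, then the node, then the right subtree.
At lily: go left to rye.
  rye is a leaf — visit rye.
Visit lily.
At lily: go right to teak.
  At teak: go left to hop.
    At hop: no left child.
    Visit hop.
    At hop: go right to yew.
      yew is a leaf — visit yew.
  Visit teak.
  At teak: go right to moss.
    At moss: go left to rose.
      At rose: no left child.
      Visit rose.
      At rose: go right to bay.
        At bay: go left to cedar.
          cedar is a leaf — visit cedar.
        Visit bay.
        At bay: go right to daisy.
          daisy is a leaf — visit daisy.
    Visit moss.
    At moss: go right to elm.
      elm is a leaf — visit elm.

rye, lily, hop, yew, teak, rose, cedar, bay, daisy, moss, elm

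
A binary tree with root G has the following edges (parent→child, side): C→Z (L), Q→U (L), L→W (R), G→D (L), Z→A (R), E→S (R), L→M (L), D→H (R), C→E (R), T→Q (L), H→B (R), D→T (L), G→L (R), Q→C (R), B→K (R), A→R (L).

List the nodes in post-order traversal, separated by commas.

Post-order visits the left subtree, then the right subtree, then the node.
At G: go left to D.
  At D: go left to T.
    At T: go left to Q.
      At Q: go left to U.
        U is a leaf — visit U.
      At Q: go right to C.
        At C: go left to Z.
          At Z: no left child.
          At Z: go right to A.
            At A: go left to R.
              R is a leaf — visit R.
            At A: no right child.
            Visit A.
          Visit Z.
        At C: go right to E.
          At E: no left child.
          At E: go right to S.
            S is a leaf — visit S.
          Visit E.
        Visit C.
      Visit Q.
    At T: no right child.
    Visit T.
  At D: go right to H.
    At H: no left child.
    At H: go right to B.
      At B: no left child.
      At B: go right to K.
        K is a leaf — visit K.
      Visit B.
    Visit H.
  Visit D.
At G: go right to L.
  At L: go left to M.
    M is a leaf — visit M.
  At L: go right to W.
    W is a leaf — visit W.
  Visit L.
Visit G.

U, R, A, Z, S, E, C, Q, T, K, B, H, D, M, W, L, G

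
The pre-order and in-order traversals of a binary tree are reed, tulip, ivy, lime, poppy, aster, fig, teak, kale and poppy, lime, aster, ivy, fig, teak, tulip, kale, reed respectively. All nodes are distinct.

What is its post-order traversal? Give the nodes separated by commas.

The first element of pre-order is the root; it splits in-order into left and right subtrees.
Root reed: left subtree has 8 nodes {poppy, lime, aster, ivy, fig, teak, tulip, kale}, right has 0 { }.
  Root tulip: left subtree has 6 nodes {poppy, lime, aster, ivy, fig, teak}, right has 1 {kale}.
    Root ivy: left subtree has 3 nodes {poppy, lime, aster}, right has 2 {fig, teak}.
      Root lime: left subtree has 1 node {poppy}, right has 1 {aster}.
      Root fig: left subtree has 0 nodes { }, right has 1 {teak}.

poppy, aster, lime, teak, fig, ivy, kale, tulip, reed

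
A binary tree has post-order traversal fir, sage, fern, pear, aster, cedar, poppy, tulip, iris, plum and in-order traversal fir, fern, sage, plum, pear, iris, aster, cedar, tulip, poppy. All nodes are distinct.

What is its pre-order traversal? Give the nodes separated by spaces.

plum fern fir sage iris pear tulip cedar aster poppy

The last element of post-order is the root; it splits in-order into left and right subtrees.
Root plum: left subtree has 3 nodes {fir, fern, sage}, right has 6 {pear, iris, aster, cedar, tulip, poppy}.
  Root fern: left subtree has 1 node {fir}, right has 1 {sage}.
  Root iris: left subtree has 1 node {pear}, right has 4 {aster, cedar, tulip, poppy}.
    Root tulip: left subtree has 2 nodes {aster, cedar}, right has 1 {poppy}.
      Root cedar: left subtree has 1 node {aster}, right has 0 { }.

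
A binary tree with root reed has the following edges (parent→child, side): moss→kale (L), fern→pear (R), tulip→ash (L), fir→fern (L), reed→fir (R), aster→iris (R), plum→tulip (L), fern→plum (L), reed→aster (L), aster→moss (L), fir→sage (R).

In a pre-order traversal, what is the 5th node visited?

Pre-order visits the node, then its left subtree, then its right subtree.
Visit reed.
At reed: go left to aster.
  Visit aster.
  At aster: go left to moss.
    Visit moss.
    At moss: go left to kale.
      kale is a leaf — visit kale.
    At moss: no right child.
  At aster: go right to iris.
    iris is a leaf — visit iris.
At reed: go right to fir.
  Visit fir.
  At fir: go left to fern.
    Visit fern.
    At fern: go left to plum.
      Visit plum.
      At plum: go left to tulip.
        Visit tulip.
        At tulip: go left to ash.
          ash is a leaf — visit ash.
        At tulip: no right child.
      At plum: no right child.
    At fern: go right to pear.
      pear is a leaf — visit pear.
  At fir: go right to sage.
    sage is a leaf — visit sage.
Full pre-order sequence: reed, aster, moss, kale, iris, fir, fern, plum, tulip, ash, pear, sage.

iris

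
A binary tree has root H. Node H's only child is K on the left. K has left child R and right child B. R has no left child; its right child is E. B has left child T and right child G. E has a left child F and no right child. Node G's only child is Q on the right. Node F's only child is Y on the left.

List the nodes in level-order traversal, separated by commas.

Level-order visits nodes level by level from the root, left to right within each level.
Level 0: H
Level 1: K
Level 2: R, B
Level 3: E, T, G
Level 4: F, Q
Level 5: Y

H, K, R, B, E, T, G, F, Q, Y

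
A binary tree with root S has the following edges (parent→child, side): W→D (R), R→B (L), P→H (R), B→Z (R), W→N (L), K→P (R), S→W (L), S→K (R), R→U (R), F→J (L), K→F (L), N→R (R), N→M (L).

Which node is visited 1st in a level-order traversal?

S

Level-order visits nodes level by level from the root, left to right within each level.
Level 0: S
Level 1: W, K
Level 2: N, D, F, P
Level 3: M, R, J, H
Level 4: B, U
Level 5: Z
Full level-order sequence: S, W, K, N, D, F, P, M, R, J, H, B, U, Z.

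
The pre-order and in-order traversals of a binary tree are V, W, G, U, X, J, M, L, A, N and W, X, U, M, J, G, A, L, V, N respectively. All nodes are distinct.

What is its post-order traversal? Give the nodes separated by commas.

The first element of pre-order is the root; it splits in-order into left and right subtrees.
Root V: left subtree has 8 nodes {W, X, U, M, J, G, A, L}, right has 1 {N}.
  Root W: left subtree has 0 nodes { }, right has 7 {X, U, M, J, G, A, L}.
    Root G: left subtree has 4 nodes {X, U, M, J}, right has 2 {A, L}.
      Root U: left subtree has 1 node {X}, right has 2 {M, J}.
        Root J: left subtree has 1 node {M}, right has 0 { }.
      Root L: left subtree has 1 node {A}, right has 0 { }.

X, M, J, U, A, L, G, W, N, V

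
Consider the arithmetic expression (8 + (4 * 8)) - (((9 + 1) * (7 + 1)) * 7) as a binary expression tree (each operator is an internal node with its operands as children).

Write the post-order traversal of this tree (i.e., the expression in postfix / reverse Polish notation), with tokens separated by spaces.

Post-order on an expression tree gives postfix notation: for each operator, emit left operand, right operand, then the operator.

8 4 8 * + 9 1 + 7 1 + * 7 * -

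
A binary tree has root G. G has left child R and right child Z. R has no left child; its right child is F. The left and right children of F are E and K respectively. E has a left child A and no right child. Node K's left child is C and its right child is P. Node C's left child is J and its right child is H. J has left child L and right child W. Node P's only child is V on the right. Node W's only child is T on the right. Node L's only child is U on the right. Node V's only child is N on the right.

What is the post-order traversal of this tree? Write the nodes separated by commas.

Post-order visits the left subtree, then the right subtree, then the node.
At G: go left to R.
  At R: no left child.
  At R: go right to F.
    At F: go left to E.
      At E: go left to A.
        A is a leaf — visit A.
      At E: no right child.
      Visit E.
    At F: go right to K.
      At K: go left to C.
        At C: go left to J.
          At J: go left to L.
            At L: no left child.
            At L: go right to U.
              U is a leaf — visit U.
            Visit L.
          At J: go right to W.
            At W: no left child.
            At W: go right to T.
              T is a leaf — visit T.
            Visit W.
          Visit J.
        At C: go right to H.
          H is a leaf — visit H.
        Visit C.
      At K: go right to P.
        At P: no left child.
        At P: go right to V.
          At V: no left child.
          At V: go right to N.
            N is a leaf — visit N.
          Visit V.
        Visit P.
      Visit K.
    Visit F.
  Visit R.
At G: go right to Z.
  Z is a leaf — visit Z.
Visit G.

A, E, U, L, T, W, J, H, C, N, V, P, K, F, R, Z, G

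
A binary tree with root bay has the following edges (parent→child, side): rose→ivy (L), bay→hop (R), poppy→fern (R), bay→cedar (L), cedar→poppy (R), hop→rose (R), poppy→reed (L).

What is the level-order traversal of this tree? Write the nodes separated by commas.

bay, cedar, hop, poppy, rose, reed, fern, ivy

Level-order visits nodes level by level from the root, left to right within each level.
Level 0: bay
Level 1: cedar, hop
Level 2: poppy, rose
Level 3: reed, fern, ivy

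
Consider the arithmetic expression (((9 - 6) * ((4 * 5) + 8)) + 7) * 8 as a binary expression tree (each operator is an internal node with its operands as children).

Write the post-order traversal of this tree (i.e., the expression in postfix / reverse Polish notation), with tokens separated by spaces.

Post-order on an expression tree gives postfix notation: for each operator, emit left operand, right operand, then the operator.

9 6 - 4 5 * 8 + * 7 + 8 *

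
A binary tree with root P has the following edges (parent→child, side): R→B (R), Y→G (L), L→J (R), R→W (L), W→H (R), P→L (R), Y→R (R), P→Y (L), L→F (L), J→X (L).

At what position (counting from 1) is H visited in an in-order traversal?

In-order visits the left subtree, then the node, then the right subtree.
At P: go left to Y.
  At Y: go left to G.
    G is a leaf — visit G.
  Visit Y.
  At Y: go right to R.
    At R: go left to W.
      At W: no left child.
      Visit W.
      At W: go right to H.
        H is a leaf — visit H.
    Visit R.
    At R: go right to B.
      B is a leaf — visit B.
Visit P.
At P: go right to L.
  At L: go left to F.
    F is a leaf — visit F.
  Visit L.
  At L: go right to J.
    At J: go left to X.
      X is a leaf — visit X.
    Visit J.
    At J: no right child.
Full in-order sequence: G, Y, W, H, R, B, P, F, L, X, J.

4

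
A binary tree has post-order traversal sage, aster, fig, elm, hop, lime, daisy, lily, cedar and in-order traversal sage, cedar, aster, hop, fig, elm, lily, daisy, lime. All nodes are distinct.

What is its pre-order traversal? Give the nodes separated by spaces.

The last element of post-order is the root; it splits in-order into left and right subtrees.
Root cedar: left subtree has 1 node {sage}, right has 7 {aster, hop, fig, elm, lily, daisy, lime}.
  Root lily: left subtree has 4 nodes {aster, hop, fig, elm}, right has 2 {daisy, lime}.
    Root hop: left subtree has 1 node {aster}, right has 2 {fig, elm}.
      Root elm: left subtree has 1 node {fig}, right has 0 { }.
    Root daisy: left subtree has 0 nodes { }, right has 1 {lime}.

cedar sage lily hop aster elm fig daisy lime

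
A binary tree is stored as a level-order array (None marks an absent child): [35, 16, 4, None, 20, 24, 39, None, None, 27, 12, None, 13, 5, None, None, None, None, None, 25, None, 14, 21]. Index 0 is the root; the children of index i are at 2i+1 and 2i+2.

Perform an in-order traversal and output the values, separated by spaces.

In-order visits the left subtree, then the node, then the right subtree.
At 35: go left to 16.
  At 16: no left child.
  Visit 16.
  At 16: go right to 20.
    At 20: go left to 27.
      At 27: go left to 25.
        25 is a leaf — visit 25.
      Visit 27.
      At 27: no right child.
    Visit 20.
    At 20: go right to 12.
      At 12: go left to 14.
        14 is a leaf — visit 14.
      Visit 12.
      At 12: go right to 21.
        21 is a leaf — visit 21.
Visit 35.
At 35: go right to 4.
  At 4: go left to 24.
    At 24: no left child.
    Visit 24.
    At 24: go right to 13.
      13 is a leaf — visit 13.
  Visit 4.
  At 4: go right to 39.
    At 39: go left to 5.
      5 is a leaf — visit 5.
    Visit 39.
    At 39: no right child.

16 25 27 20 14 12 21 35 24 13 4 5 39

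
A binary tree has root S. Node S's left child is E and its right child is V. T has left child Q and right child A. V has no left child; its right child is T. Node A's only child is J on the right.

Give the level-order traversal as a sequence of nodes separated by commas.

S, E, V, T, Q, A, J

Level-order visits nodes level by level from the root, left to right within each level.
Level 0: S
Level 1: E, V
Level 2: T
Level 3: Q, A
Level 4: J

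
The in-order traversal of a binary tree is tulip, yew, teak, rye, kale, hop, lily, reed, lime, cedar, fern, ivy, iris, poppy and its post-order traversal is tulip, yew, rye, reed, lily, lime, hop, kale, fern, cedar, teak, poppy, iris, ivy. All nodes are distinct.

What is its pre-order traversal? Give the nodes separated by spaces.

ivy teak yew tulip cedar kale rye hop lime lily reed fern iris poppy

The last element of post-order is the root; it splits in-order into left and right subtrees.
Root ivy: left subtree has 11 nodes {tulip, yew, teak, rye, kale, hop, lily, reed, lime, cedar, fern}, right has 2 {iris, poppy}.
  Root teak: left subtree has 2 nodes {tulip, yew}, right has 8 {rye, kale, hop, lily, reed, lime, cedar, fern}.
    Root yew: left subtree has 1 node {tulip}, right has 0 { }.
    Root cedar: left subtree has 6 nodes {rye, kale, hop, lily, reed, lime}, right has 1 {fern}.
      Root kale: left subtree has 1 node {rye}, right has 4 {hop, lily, reed, lime}.
        Root hop: left subtree has 0 nodes { }, right has 3 {lily, reed, lime}.
          Root lime: left subtree has 2 nodes {lily, reed}, right has 0 { }.
            Root lily: left subtree has 0 nodes { }, right has 1 {reed}.
  Root iris: left subtree has 0 nodes { }, right has 1 {poppy}.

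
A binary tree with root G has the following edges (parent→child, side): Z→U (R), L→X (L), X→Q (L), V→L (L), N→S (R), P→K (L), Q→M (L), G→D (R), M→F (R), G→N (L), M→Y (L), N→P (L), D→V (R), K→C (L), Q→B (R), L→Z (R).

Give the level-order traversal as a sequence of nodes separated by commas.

G, N, D, P, S, V, K, L, C, X, Z, Q, U, M, B, Y, F

Level-order visits nodes level by level from the root, left to right within each level.
Level 0: G
Level 1: N, D
Level 2: P, S, V
Level 3: K, L
Level 4: C, X, Z
Level 5: Q, U
Level 6: M, B
Level 7: Y, F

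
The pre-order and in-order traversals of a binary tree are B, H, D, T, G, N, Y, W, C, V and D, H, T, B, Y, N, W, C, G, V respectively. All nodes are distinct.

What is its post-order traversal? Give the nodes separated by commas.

The first element of pre-order is the root; it splits in-order into left and right subtrees.
Root B: left subtree has 3 nodes {D, H, T}, right has 6 {Y, N, W, C, G, V}.
  Root H: left subtree has 1 node {D}, right has 1 {T}.
  Root G: left subtree has 4 nodes {Y, N, W, C}, right has 1 {V}.
    Root N: left subtree has 1 node {Y}, right has 2 {W, C}.
      Root W: left subtree has 0 nodes { }, right has 1 {C}.

D, T, H, Y, C, W, N, V, G, B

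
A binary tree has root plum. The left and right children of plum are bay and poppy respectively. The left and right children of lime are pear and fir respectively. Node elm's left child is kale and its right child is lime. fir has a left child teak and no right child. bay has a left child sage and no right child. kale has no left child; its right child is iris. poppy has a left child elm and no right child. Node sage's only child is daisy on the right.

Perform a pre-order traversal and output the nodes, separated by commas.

plum, bay, sage, daisy, poppy, elm, kale, iris, lime, pear, fir, teak

Pre-order visits the node, then its left subtree, then its right subtree.
Visit plum.
At plum: go left to bay.
  Visit bay.
  At bay: go left to sage.
    Visit sage.
    At sage: no left child.
    At sage: go right to daisy.
      daisy is a leaf — visit daisy.
  At bay: no right child.
At plum: go right to poppy.
  Visit poppy.
  At poppy: go left to elm.
    Visit elm.
    At elm: go left to kale.
      Visit kale.
      At kale: no left child.
      At kale: go right to iris.
        iris is a leaf — visit iris.
    At elm: go right to lime.
      Visit lime.
      At lime: go left to pear.
        pear is a leaf — visit pear.
      At lime: go right to fir.
        Visit fir.
        At fir: go left to teak.
          teak is a leaf — visit teak.
        At fir: no right child.
  At poppy: no right child.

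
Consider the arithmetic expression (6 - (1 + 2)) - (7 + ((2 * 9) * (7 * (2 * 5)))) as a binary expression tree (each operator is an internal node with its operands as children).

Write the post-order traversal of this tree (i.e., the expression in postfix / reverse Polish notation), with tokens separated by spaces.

6 1 2 + - 7 2 9 * 7 2 5 * * * + -

Post-order on an expression tree gives postfix notation: for each operator, emit left operand, right operand, then the operator.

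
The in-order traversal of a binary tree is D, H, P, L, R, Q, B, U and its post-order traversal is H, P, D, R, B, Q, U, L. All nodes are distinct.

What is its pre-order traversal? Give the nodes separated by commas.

L, D, P, H, U, Q, R, B

The last element of post-order is the root; it splits in-order into left and right subtrees.
Root L: left subtree has 3 nodes {D, H, P}, right has 4 {R, Q, B, U}.
  Root D: left subtree has 0 nodes { }, right has 2 {H, P}.
    Root P: left subtree has 1 node {H}, right has 0 { }.
  Root U: left subtree has 3 nodes {R, Q, B}, right has 0 { }.
    Root Q: left subtree has 1 node {R}, right has 1 {B}.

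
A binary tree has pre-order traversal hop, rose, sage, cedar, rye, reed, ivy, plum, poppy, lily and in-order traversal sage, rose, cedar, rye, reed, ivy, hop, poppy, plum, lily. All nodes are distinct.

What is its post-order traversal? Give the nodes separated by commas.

The first element of pre-order is the root; it splits in-order into left and right subtrees.
Root hop: left subtree has 6 nodes {sage, rose, cedar, rye, reed, ivy}, right has 3 {poppy, plum, lily}.
  Root rose: left subtree has 1 node {sage}, right has 4 {cedar, rye, reed, ivy}.
    Root cedar: left subtree has 0 nodes { }, right has 3 {rye, reed, ivy}.
      Root rye: left subtree has 0 nodes { }, right has 2 {reed, ivy}.
        Root reed: left subtree has 0 nodes { }, right has 1 {ivy}.
  Root plum: left subtree has 1 node {poppy}, right has 1 {lily}.

sage, ivy, reed, rye, cedar, rose, poppy, lily, plum, hop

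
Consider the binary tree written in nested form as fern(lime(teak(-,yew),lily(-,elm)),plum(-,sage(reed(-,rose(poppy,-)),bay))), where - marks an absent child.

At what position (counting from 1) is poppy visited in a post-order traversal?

Post-order visits the left subtree, then the right subtree, then the node.
At fern: go left to lime.
  At lime: go left to teak.
    At teak: no left child.
    At teak: go right to yew.
      yew is a leaf — visit yew.
    Visit teak.
  At lime: go right to lily.
    At lily: no left child.
    At lily: go right to elm.
      elm is a leaf — visit elm.
    Visit lily.
  Visit lime.
At fern: go right to plum.
  At plum: no left child.
  At plum: go right to sage.
    At sage: go left to reed.
      At reed: no left child.
      At reed: go right to rose.
        At rose: go left to poppy.
          poppy is a leaf — visit poppy.
        At rose: no right child.
        Visit rose.
      Visit reed.
    At sage: go right to bay.
      bay is a leaf — visit bay.
    Visit sage.
  Visit plum.
Visit fern.
Full post-order sequence: yew, teak, elm, lily, lime, poppy, rose, reed, bay, sage, plum, fern.

6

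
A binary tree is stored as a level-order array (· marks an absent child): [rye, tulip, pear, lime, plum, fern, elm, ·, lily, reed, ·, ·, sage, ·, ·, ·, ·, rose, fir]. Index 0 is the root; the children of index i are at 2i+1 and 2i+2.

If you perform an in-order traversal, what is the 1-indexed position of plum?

In-order visits the left subtree, then the node, then the right subtree.
At rye: go left to tulip.
  At tulip: go left to lime.
    At lime: no left child.
    Visit lime.
    At lime: go right to lily.
      At lily: go left to rose.
        rose is a leaf — visit rose.
      Visit lily.
      At lily: go right to fir.
        fir is a leaf — visit fir.
  Visit tulip.
  At tulip: go right to plum.
    At plum: go left to reed.
      reed is a leaf — visit reed.
    Visit plum.
    At plum: no right child.
Visit rye.
At rye: go right to pear.
  At pear: go left to fern.
    At fern: no left child.
    Visit fern.
    At fern: go right to sage.
      sage is a leaf — visit sage.
  Visit pear.
  At pear: go right to elm.
    elm is a leaf — visit elm.
Full in-order sequence: lime, rose, lily, fir, tulip, reed, plum, rye, fern, sage, pear, elm.

7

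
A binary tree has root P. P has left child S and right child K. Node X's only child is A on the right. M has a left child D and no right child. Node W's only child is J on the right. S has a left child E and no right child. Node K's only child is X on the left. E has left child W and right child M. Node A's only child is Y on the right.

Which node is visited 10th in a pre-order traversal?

A

Pre-order visits the node, then its left subtree, then its right subtree.
Visit P.
At P: go left to S.
  Visit S.
  At S: go left to E.
    Visit E.
    At E: go left to W.
      Visit W.
      At W: no left child.
      At W: go right to J.
        J is a leaf — visit J.
    At E: go right to M.
      Visit M.
      At M: go left to D.
        D is a leaf — visit D.
      At M: no right child.
  At S: no right child.
At P: go right to K.
  Visit K.
  At K: go left to X.
    Visit X.
    At X: no left child.
    At X: go right to A.
      Visit A.
      At A: no left child.
      At A: go right to Y.
        Y is a leaf — visit Y.
  At K: no right child.
Full pre-order sequence: P, S, E, W, J, M, D, K, X, A, Y.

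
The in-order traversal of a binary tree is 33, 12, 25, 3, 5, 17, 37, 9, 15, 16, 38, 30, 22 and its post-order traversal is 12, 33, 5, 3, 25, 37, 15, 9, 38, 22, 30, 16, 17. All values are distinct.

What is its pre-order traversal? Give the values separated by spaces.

The last element of post-order is the root; it splits in-order into left and right subtrees.
Root 17: left subtree has 5 nodes {33, 12, 25, 3, 5}, right has 7 {37, 9, 15, 16, 38, 30, 22}.
  Root 25: left subtree has 2 nodes {33, 12}, right has 2 {3, 5}.
    Root 33: left subtree has 0 nodes { }, right has 1 {12}.
    Root 3: left subtree has 0 nodes { }, right has 1 {5}.
  Root 16: left subtree has 3 nodes {37, 9, 15}, right has 3 {38, 30, 22}.
    Root 9: left subtree has 1 node {37}, right has 1 {15}.
    Root 30: left subtree has 1 node {38}, right has 1 {22}.

17 25 33 12 3 5 16 9 37 15 30 38 22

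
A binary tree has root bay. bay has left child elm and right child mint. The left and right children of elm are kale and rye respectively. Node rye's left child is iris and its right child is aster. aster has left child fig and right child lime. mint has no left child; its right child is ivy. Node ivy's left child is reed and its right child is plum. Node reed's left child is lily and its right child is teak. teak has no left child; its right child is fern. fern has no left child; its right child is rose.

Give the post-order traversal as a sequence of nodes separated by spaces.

kale iris fig lime aster rye elm lily rose fern teak reed plum ivy mint bay

Post-order visits the left subtree, then the right subtree, then the node.
At bay: go left to elm.
  At elm: go left to kale.
    kale is a leaf — visit kale.
  At elm: go right to rye.
    At rye: go left to iris.
      iris is a leaf — visit iris.
    At rye: go right to aster.
      At aster: go left to fig.
        fig is a leaf — visit fig.
      At aster: go right to lime.
        lime is a leaf — visit lime.
      Visit aster.
    Visit rye.
  Visit elm.
At bay: go right to mint.
  At mint: no left child.
  At mint: go right to ivy.
    At ivy: go left to reed.
      At reed: go left to lily.
        lily is a leaf — visit lily.
      At reed: go right to teak.
        At teak: no left child.
        At teak: go right to fern.
          At fern: no left child.
          At fern: go right to rose.
            rose is a leaf — visit rose.
          Visit fern.
        Visit teak.
      Visit reed.
    At ivy: go right to plum.
      plum is a leaf — visit plum.
    Visit ivy.
  Visit mint.
Visit bay.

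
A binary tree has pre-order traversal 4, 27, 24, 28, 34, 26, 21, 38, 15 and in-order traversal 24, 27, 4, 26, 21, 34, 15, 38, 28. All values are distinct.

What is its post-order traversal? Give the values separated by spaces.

24 27 21 26 15 38 34 28 4

The first element of pre-order is the root; it splits in-order into left and right subtrees.
Root 4: left subtree has 2 nodes {24, 27}, right has 6 {26, 21, 34, 15, 38, 28}.
  Root 27: left subtree has 1 node {24}, right has 0 { }.
  Root 28: left subtree has 5 nodes {26, 21, 34, 15, 38}, right has 0 { }.
    Root 34: left subtree has 2 nodes {26, 21}, right has 2 {15, 38}.
      Root 26: left subtree has 0 nodes { }, right has 1 {21}.
      Root 38: left subtree has 1 node {15}, right has 0 { }.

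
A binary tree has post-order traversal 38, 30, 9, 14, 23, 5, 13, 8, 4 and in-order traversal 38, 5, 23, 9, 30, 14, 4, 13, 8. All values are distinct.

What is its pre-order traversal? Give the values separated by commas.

The last element of post-order is the root; it splits in-order into left and right subtrees.
Root 4: left subtree has 6 nodes {38, 5, 23, 9, 30, 14}, right has 2 {13, 8}.
  Root 5: left subtree has 1 node {38}, right has 4 {23, 9, 30, 14}.
    Root 23: left subtree has 0 nodes { }, right has 3 {9, 30, 14}.
      Root 14: left subtree has 2 nodes {9, 30}, right has 0 { }.
        Root 9: left subtree has 0 nodes { }, right has 1 {30}.
  Root 8: left subtree has 1 node {13}, right has 0 { }.

4, 5, 38, 23, 14, 9, 30, 8, 13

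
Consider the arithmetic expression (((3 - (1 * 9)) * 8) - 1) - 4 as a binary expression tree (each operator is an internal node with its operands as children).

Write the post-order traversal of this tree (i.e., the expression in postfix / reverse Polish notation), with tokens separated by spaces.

3 1 9 * - 8 * 1 - 4 -

Post-order on an expression tree gives postfix notation: for each operator, emit left operand, right operand, then the operator.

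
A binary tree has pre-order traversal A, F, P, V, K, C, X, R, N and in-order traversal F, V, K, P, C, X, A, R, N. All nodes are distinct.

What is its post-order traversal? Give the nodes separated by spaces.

The first element of pre-order is the root; it splits in-order into left and right subtrees.
Root A: left subtree has 6 nodes {F, V, K, P, C, X}, right has 2 {R, N}.
  Root F: left subtree has 0 nodes { }, right has 5 {V, K, P, C, X}.
    Root P: left subtree has 2 nodes {V, K}, right has 2 {C, X}.
      Root V: left subtree has 0 nodes { }, right has 1 {K}.
      Root C: left subtree has 0 nodes { }, right has 1 {X}.
  Root R: left subtree has 0 nodes { }, right has 1 {N}.

K V X C P F N R A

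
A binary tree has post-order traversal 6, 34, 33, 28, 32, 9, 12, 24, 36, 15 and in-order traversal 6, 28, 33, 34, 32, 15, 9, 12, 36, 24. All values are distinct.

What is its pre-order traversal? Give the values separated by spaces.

15 32 28 6 33 34 36 12 9 24

The last element of post-order is the root; it splits in-order into left and right subtrees.
Root 15: left subtree has 5 nodes {6, 28, 33, 34, 32}, right has 4 {9, 12, 36, 24}.
  Root 32: left subtree has 4 nodes {6, 28, 33, 34}, right has 0 { }.
    Root 28: left subtree has 1 node {6}, right has 2 {33, 34}.
      Root 33: left subtree has 0 nodes { }, right has 1 {34}.
  Root 36: left subtree has 2 nodes {9, 12}, right has 1 {24}.
    Root 12: left subtree has 1 node {9}, right has 0 { }.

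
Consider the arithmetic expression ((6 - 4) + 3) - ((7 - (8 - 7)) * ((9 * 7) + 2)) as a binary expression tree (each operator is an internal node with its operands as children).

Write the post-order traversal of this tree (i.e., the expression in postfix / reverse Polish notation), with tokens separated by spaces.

Post-order on an expression tree gives postfix notation: for each operator, emit left operand, right operand, then the operator.

6 4 - 3 + 7 8 7 - - 9 7 * 2 + * -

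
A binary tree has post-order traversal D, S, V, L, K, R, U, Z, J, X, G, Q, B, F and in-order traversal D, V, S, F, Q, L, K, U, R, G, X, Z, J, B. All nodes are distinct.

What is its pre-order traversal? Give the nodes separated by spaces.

F V D S B Q G U K L R X J Z

The last element of post-order is the root; it splits in-order into left and right subtrees.
Root F: left subtree has 3 nodes {D, V, S}, right has 10 {Q, L, K, U, R, G, X, Z, J, B}.
  Root V: left subtree has 1 node {D}, right has 1 {S}.
  Root B: left subtree has 9 nodes {Q, L, K, U, R, G, X, Z, J}, right has 0 { }.
    Root Q: left subtree has 0 nodes { }, right has 8 {L, K, U, R, G, X, Z, J}.
      Root G: left subtree has 4 nodes {L, K, U, R}, right has 3 {X, Z, J}.
        Root U: left subtree has 2 nodes {L, K}, right has 1 {R}.
          Root K: left subtree has 1 node {L}, right has 0 { }.
        Root X: left subtree has 0 nodes { }, right has 2 {Z, J}.
          Root J: left subtree has 1 node {Z}, right has 0 { }.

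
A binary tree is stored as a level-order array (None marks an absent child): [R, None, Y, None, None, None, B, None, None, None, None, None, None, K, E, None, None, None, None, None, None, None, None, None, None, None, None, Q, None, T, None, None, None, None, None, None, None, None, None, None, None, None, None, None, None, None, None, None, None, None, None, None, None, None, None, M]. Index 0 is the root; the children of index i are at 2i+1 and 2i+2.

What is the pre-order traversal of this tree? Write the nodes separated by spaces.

R Y B K Q M E T

Pre-order visits the node, then its left subtree, then its right subtree.
Visit R.
At R: no left child.
At R: go right to Y.
  Visit Y.
  At Y: no left child.
  At Y: go right to B.
    Visit B.
    At B: go left to K.
      Visit K.
      At K: go left to Q.
        Visit Q.
        At Q: go left to M.
          M is a leaf — visit M.
        At Q: no right child.
      At K: no right child.
    At B: go right to E.
      Visit E.
      At E: go left to T.
        T is a leaf — visit T.
      At E: no right child.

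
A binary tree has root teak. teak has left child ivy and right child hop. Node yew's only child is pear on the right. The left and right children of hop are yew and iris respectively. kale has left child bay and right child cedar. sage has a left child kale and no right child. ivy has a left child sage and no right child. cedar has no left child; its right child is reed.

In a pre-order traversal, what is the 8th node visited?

hop

Pre-order visits the node, then its left subtree, then its right subtree.
Visit teak.
At teak: go left to ivy.
  Visit ivy.
  At ivy: go left to sage.
    Visit sage.
    At sage: go left to kale.
      Visit kale.
      At kale: go left to bay.
        bay is a leaf — visit bay.
      At kale: go right to cedar.
        Visit cedar.
        At cedar: no left child.
        At cedar: go right to reed.
          reed is a leaf — visit reed.
    At sage: no right child.
  At ivy: no right child.
At teak: go right to hop.
  Visit hop.
  At hop: go left to yew.
    Visit yew.
    At yew: no left child.
    At yew: go right to pear.
      pear is a leaf — visit pear.
  At hop: go right to iris.
    iris is a leaf — visit iris.
Full pre-order sequence: teak, ivy, sage, kale, bay, cedar, reed, hop, yew, pear, iris.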